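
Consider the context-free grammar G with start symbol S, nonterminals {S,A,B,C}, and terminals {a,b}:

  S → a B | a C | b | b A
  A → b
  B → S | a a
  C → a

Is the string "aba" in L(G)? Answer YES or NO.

Convert to CNF:
  S -> T0 B | T0 C | T1 A | b
  A -> b
  B -> T0 B | T0 C | T0 T0 | T1 A | b
  C -> a
  T0 -> a
  T1 -> b

CYK fill:
  [0..0]={C,T0}  "a"  orig:{C}
  [1..1]={A,B,S,T1}  "b"  orig:{A,B,S}
  [2..2]={C,T0}  "a"  orig:{C}
  [0..1]={B,S}  "ab"
  [1..2]=∅  "ba"
  [0..2]=∅  "aba"

S ∉ T[0,2] ⇒ NO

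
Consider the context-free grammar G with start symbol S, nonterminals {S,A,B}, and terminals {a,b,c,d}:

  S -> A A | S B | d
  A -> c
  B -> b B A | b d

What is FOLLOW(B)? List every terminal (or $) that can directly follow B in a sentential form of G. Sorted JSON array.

FIRST sets, iterate to fixpoint:
round 1:
  A via A→c: +{c}
  B via B→b B A: +{b}
  S via S→A A: +{c}
  S via S→d: +{d}
  FIRST(S)={c,d}  FIRST(A)={c}  FIRST(B)={b}
round 2: — fixpoint
  FIRST(S)={c,d}  FIRST(A)={c}  FIRST(B)={b}

Compute FOLLOW by fixpoint:
initialize: $ ∈ FOLLOW(S)
[1]
  B→b B A: FOLLOW(B) ⊇ FIRST(A) = {c}; new: +{c}
  B→b B A: FOLLOW(A) ⊇ FOLLOW(B) ⊇ {c}; new: +{c}
  S→A A: FOLLOW(A) ⊇ FOLLOW(S) ⊇ {$}; new: +{$}
  S→S B: FOLLOW(S) ⊇ FIRST(B) = {b}; new: +{b}
  S→S B: FOLLOW(B) ⊇ FOLLOW(S) ⊇ {$,b}; new: +{$,b}
  S: {$,b}  A: {$,c}  B: {$,b,c}
[2]
  B→b B A: FOLLOW(A) ⊇ FOLLOW(B) ⊇ {$,b,c}; new: +{b}
  S: {$,b}  A: {$,b,c}  B: {$,b,c}
[3] done
  S: {$,b}  A: {$,b,c}  B: {$,b,c}

FOLLOW(B) = ["$", "b", "c"]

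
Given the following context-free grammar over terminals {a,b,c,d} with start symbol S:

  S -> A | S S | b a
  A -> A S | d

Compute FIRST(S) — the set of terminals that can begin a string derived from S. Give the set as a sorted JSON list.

FIRST sets, iterate to fixpoint:
pass 1:
  A via A→d: +{d}
  S via S→A: +{d}
  S via S→b a: +{b}
  FIRST[S]={b,d}  FIRST[A]={d}
pass 2: — fixpoint
  FIRST[S]={b,d}  FIRST[A]={d}

FIRST(S) = ["b", "d"]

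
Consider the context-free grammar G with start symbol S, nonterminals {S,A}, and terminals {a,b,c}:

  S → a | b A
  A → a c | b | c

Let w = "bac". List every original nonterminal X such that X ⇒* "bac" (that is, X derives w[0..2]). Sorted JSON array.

CNF form of G:
  S -> T2 A | a
  A -> T0 T1 | b | c
  T0 -> a
  T1 -> c
  T2 -> b

CYK table (by increasing span), restricted to cells inside w[0..2]:
  [0..0]={A,T2}  "b"  orig:{A}
  [1..1]={S,T0}  "a"  orig:{S}
  [2..2]={A,T1}  "c"  orig:{A}
  [0..1]=∅  "ba"
  [1..2]={A}  "ac"
  [0..2]={S}  "bac"

Original NTs in T[0,2] deriving "bac": ["S"]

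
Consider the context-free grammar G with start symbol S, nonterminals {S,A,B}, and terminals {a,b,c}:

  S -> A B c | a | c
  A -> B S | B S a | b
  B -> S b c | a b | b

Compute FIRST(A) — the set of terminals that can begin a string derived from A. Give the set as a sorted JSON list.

Compute FIRST by fixpoint:
round 1:
  A via A→b: +{b}
  B via B→a b: +{a}
  B via B→b: +{b}
  S via S→A B c: +{b}
  S via S→a: +{a}
  S via S→c: +{c}
  S: {a,b,c}  A: {b}  B: {a,b}
round 2:
  A via A→B S: +{a}
  B via B→S b c: +{c}
  S: {a,b,c}  A: {a,b}  B: {a,b,c}
round 3:
  A via A→B S: +{c}
  S: {a,b,c}  A: {a,b,c}  B: {a,b,c}
round 4: (no change)
  S: {a,b,c}  A: {a,b,c}  B: {a,b,c}

FIRST(A) = ["a", "b", "c"]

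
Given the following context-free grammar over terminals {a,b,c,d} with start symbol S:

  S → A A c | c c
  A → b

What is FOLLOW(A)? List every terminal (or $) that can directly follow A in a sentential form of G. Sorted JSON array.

Compute FIRST by fixpoint:
pass 1:
  A via A→b: +{b}
  S via S→A A c: +{b}
  S via S→c c: +{c}
  S: {b,c}  A: {b}
pass 2: — fixpoint
  S: {b,c}  A: {b}

FOLLOW iteration:
initialize: $ ∈ FOLLOW(S)
pass 1:
  S→A A c: FOLLOW(A) ⊇ FIRST(A) = {b}; new: +{b}
  S→A A c: FOLLOW(A) ⊇ FIRST(c) = {c}; new: +{c}
  S: {$}  A: {b,c}
pass 2: (stable)
  S: {$}  A: {b,c}

FOLLOW(A) = ["b", "c"]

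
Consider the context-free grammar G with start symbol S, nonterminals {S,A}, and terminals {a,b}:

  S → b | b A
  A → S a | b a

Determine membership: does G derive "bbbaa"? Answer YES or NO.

Convert to CNF:
  S -> T1 A | b
  A -> S T0 | T1 T0
  T0 -> a
  T1 -> b

CYK fill:
  [0..0]={S,T1}  "b"  orig:{S}
  [1..1]={S,T1}  "b"  orig:{S}
  [2..2]={S,T1}  "b"  orig:{S}
  [3..3]={T0}  "a"  orig:{}
  [4..4]={T0}  "a"  orig:{}
  [0..1]=∅  "bb"
  [1..2]=∅  "bb"
  [2..3]={A}  "ba"
  [3..4]=∅  "aa"
  [0..2]=∅  "bbb"
  [1..3]={S}  "bba"
  [2..4]=∅  "baa"
  [0..3]=∅  "bbba"
  [1..4]={A}  "bbaa"
  [0..4]={S}  "bbbaa"

S ∈ T[0,4] ⇒ YES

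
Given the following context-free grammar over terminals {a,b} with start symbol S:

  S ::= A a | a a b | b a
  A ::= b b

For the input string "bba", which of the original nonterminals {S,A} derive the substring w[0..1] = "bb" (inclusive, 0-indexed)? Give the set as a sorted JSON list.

Convert to CNF:
  S -> A T1 | T0 T1 | T1 X2
  A -> T0 T0
  T0 -> b
  T1 -> a
  X2 -> T1 T0

CYK fill, restricted to cells inside w[0..1]:
  [0..0]={T0}  "b"  orig:{}
  [1..1]={T0}  "b"  orig:{}
  [0..1]={A}  "bb"

Original NTs in T[0,1] deriving "bb": ["A"]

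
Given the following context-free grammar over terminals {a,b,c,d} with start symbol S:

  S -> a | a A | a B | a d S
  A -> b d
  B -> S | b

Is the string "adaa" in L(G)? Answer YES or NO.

CNF form of G:
  S -> T2 A | T2 B | T2 X4 | a
  A -> T0 T1
  B -> T2 A | T2 B | T2 X3 | a | b
  T0 -> b
  T1 -> d
  T2 -> a
  X3 -> T1 S
  X4 -> T1 S

CYK table (by increasing span):
  T[0,0] 'a' = {B,S,T2}  orig:{B,S}
  T[1,1] 'd' = {T1}  orig:{}
  T[2,2] 'a' = {B,S,T2}  orig:{B,S}
  T[3,3] 'a' = {B,S,T2}  orig:{B,S}
  T[0,1] 'ad' = ∅
  T[1,2] 'da' = {X3,X4}  orig:{}
  T[2,3] 'aa' = {B,S}
  T[0,2] 'ada' = {B,S}
  T[1,3] 'daa' = {X3,X4}  orig:{}
  T[0,3] 'adaa' = {B,S}

S ∈ T[0,3] ⇒ YES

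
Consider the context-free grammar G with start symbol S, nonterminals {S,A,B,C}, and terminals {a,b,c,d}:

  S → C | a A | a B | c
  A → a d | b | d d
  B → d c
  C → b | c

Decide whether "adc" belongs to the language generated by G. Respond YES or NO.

Convert to CNF:
  S -> T0 A | T0 B | b | c
  A -> T0 T1 | T1 T1 | b
  B -> T1 T2
  C -> b | c
  T0 -> a
  T1 -> d
  T2 -> c

Fill CYK table bottom-up:
  T[0,0] 'a' = {T0}  orig:{}
  T[1,1] 'd' = {T1}  orig:{}
  T[2,2] 'c' = {C,S,T2}  orig:{C,S}
  T[0,1] 'ad' = {A}
  T[1,2] 'dc' = {B}
  T[0,2] 'adc' = {S}

S ∈ T[0,2] ⇒ YES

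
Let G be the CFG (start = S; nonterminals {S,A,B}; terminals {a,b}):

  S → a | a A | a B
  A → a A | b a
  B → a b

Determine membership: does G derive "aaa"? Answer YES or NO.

CNF form of G:
  S -> T0 A | T0 B | a
  A -> T0 A | T1 T0
  B -> T0 T1
  T0 -> a
  T1 -> b

CYK fill:
  cell(0,0) a: {S,T0}  orig:{S}
  cell(1,1) a: {S,T0}  orig:{S}
  cell(2,2) a: {S,T0}  orig:{S}
  cell(0,1) aa: ∅
  cell(1,2) aa: ∅
  cell(0,2) aaa: ∅

S ∉ T[0,2] ⇒ NO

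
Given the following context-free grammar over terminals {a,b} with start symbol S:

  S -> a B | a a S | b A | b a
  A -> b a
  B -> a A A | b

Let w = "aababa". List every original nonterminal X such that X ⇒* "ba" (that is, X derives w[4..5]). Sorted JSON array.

CNF form of G:
  S -> T0 A | T0 T1 | T1 B | T1 X3
  A -> T0 T1
  B -> T1 X2 | b
  T0 -> b
  T1 -> a
  X2 -> A A
  X3 -> T1 S

CYK fill — only the sub-triangle for w[4..5]:
  T[4,4] 'b' = {B,T0}  orig:{B}
  T[5,5] 'a' = {T1}  orig:{}
  T[4,5] 'ba' = {A,S}

Original NTs in T[4,5] deriving "ba": ["A", "S"]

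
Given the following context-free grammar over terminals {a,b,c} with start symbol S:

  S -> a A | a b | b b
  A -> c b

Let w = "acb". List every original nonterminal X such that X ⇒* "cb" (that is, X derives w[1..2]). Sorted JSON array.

CNF form of G:
  S -> T1 T1 | T2 A | T2 T1
  A -> T0 T1
  T0 -> c
  T1 -> b
  T2 -> a

CYK table (by increasing span) — only the sub-triangle for w[1..2]:
  [1..1]={T0}  "c"  orig:{}
  [2..2]={T1}  "b"  orig:{}
  [1..2]={A}  "cb"

Original NTs in T[1,2] deriving "cb": ["A"]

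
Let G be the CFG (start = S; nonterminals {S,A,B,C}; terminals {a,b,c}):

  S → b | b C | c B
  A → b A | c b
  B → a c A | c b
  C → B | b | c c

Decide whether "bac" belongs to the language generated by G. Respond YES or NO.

CNF form of G:
  S -> T0 C | T1 B | b
  A -> T0 A | T1 T0
  B -> T1 T0 | T2 X3
  C -> T1 T0 | T1 T1 | T2 X4 | b
  T0 -> b
  T1 -> c
  T2 -> a
  X3 -> T1 A
  X4 -> T1 A

CYK fill:
  [0..0]={C,S,T0}  "b"  orig:{C,S}
  [1..1]={T2}  "a"  orig:{}
  [2..2]={T1}  "c"  orig:{}
  [0..1]=∅  "ba"
  [1..2]=∅  "ac"
  [0..2]=∅  "bac"

S ∉ T[0,2] ⇒ NO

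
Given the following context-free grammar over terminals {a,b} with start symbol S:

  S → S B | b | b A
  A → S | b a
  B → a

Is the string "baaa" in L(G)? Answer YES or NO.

Convert to CNF:
  S -> S B | T0 A | b
  A -> S B | T0 A | T0 T1 | b
  B -> a
  T0 -> b
  T1 -> a

CYK table (by increasing span):
  [0..0]={A,S,T0}  "b"  orig:{A,S}
  [1..1]={B,T1}  "a"  orig:{B}
  [2..2]={B,T1}  "a"  orig:{B}
  [3..3]={B,T1}  "a"  orig:{B}
  [0..1]={A,S}  "ba"
  [1..2]=∅  "aa"
  [2..3]=∅  "aa"
  [0..2]={A,S}  "baa"
  [1..3]=∅  "aaa"
  [0..3]={A,S}  "baaa"

S ∈ T[0,3] ⇒ YES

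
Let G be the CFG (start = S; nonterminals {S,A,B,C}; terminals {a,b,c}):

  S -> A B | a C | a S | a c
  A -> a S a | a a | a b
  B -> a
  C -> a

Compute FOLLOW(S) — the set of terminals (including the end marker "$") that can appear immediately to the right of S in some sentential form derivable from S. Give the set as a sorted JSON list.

Compute FIRST by fixpoint:
iter 1:
  A via A→a S a: +{a}
  B via B→a: +{a}
  C via C→a: +{a}
  S via S→A B: +{a}
  S: {a}  A: {a}  B: {a}  C: {a}
iter 2: (no change)
  S: {a}  A: {a}  B: {a}  C: {a}

Compute FOLLOW by fixpoint:
FOLLOW(S) := {$}
pass 1:
  A→a S a: FOLLOW(S) ⊇ FIRST(a) = {a}; new: +{a}
  S→A B: FOLLOW(A) ⊇ FIRST(B) = {a}; new: +{a}
  S→A B: FOLLOW(B) ⊇ FOLLOW(S) ⊇ {$,a}; new: +{$,a}
  S→a C: FOLLOW(C) ⊇ FOLLOW(S) ⊇ {$,a}; new: +{$,a}
  S: {$,a}  A: {a}  B: {$,a}  C: {$,a}
pass 2: (stable)
  S: {$,a}  A: {a}  B: {$,a}  C: {$,a}

FOLLOW(S) = ["$", "a"]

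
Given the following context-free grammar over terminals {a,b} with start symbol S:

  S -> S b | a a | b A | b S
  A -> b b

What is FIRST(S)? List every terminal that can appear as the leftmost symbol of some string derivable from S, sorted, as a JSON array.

FIRST iteration:
[1]
  A via A→b b: +{b}
  S via S→a a: +{a}
  S via S→b A: +{b}
  FIRST[S]={a,b}  FIRST[A]={b}
[2] (no change)
  FIRST[S]={a,b}  FIRST[A]={b}

FIRST(S) = ["a", "b"]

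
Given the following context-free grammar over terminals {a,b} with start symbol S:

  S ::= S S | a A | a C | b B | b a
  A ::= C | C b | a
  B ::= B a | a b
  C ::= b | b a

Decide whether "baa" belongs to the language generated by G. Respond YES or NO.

Convert to CNF:
  S -> S S | T0 B | T0 T1 | T1 A | T1 C
  A -> C T0 | T0 T1 | a | b
  B -> B T1 | T1 T0
  C -> T0 T1 | b
  T0 -> b
  T1 -> a

CYK table (by increasing span):
  [0..0]={A,C,T0}  "b"  orig:{A,C}
  [1..1]={A,T1}  "a"  orig:{A}
  [2..2]={A,T1}  "a"  orig:{A}
  [0..1]={A,C,S}  "ba"
  [1..2]={S}  "aa"
  [0..2]=∅  "baa"

S ∉ T[0,2] ⇒ NO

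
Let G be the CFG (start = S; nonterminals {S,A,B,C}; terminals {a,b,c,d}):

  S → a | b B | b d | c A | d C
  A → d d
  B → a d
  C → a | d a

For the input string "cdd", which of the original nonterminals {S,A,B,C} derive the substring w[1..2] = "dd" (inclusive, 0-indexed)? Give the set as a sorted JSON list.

CNF form of G:
  S -> T0 C | T2 B | T2 T0 | T3 A | a
  A -> T0 T0
  B -> T1 T0
  C -> T0 T1 | a
  T0 -> d
  T1 -> a
  T2 -> b
  T3 -> c

CYK table (by increasing span), restricted to cells inside w[1..2]:
  [1..1]={T0}  "d"  orig:{}
  [2..2]={T0}  "d"  orig:{}
  [1..2]={A}  "dd"

Original NTs in T[1,2] deriving "dd": ["A"]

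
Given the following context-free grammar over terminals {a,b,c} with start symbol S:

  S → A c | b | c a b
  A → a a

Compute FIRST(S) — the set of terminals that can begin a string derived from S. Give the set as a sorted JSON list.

FIRST sets, iterate to fixpoint:
pass 1:
  A via A→a a: +{a}
  S via S→A c: +{a}
  S via S→b: +{b}
  S via S→c a b: +{c}
  S: {a,b,c}  A: {a}
pass 2: done
  S: {a,b,c}  A: {a}

FIRST(S) = ["a", "b", "c"]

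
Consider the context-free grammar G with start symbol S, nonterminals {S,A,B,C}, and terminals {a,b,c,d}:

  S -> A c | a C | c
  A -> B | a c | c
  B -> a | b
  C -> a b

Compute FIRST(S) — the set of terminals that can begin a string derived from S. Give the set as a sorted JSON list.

FIRST sets, iterate to fixpoint:
round 1:
  A via A→a c: +{a}
  A via A→c: +{c}
  B via B→a: +{a}
  B via B→b: +{b}
  C via C→a b: +{a}
  S via S→A c: +{a,c}
  FIRST[S]={a,c}  FIRST[A]={a,c}  FIRST[B]={a,b}  FIRST[C]={a}
round 2:
  A via A→B: +{b}
  S via S→A c: +{b}
  FIRST[S]={a,b,c}  FIRST[A]={a,b,c}  FIRST[B]={a,b}  FIRST[C]={a}
round 3: — fixpoint
  FIRST[S]={a,b,c}  FIRST[A]={a,b,c}  FIRST[B]={a,b}  FIRST[C]={a}

FIRST(S) = ["a", "b", "c"]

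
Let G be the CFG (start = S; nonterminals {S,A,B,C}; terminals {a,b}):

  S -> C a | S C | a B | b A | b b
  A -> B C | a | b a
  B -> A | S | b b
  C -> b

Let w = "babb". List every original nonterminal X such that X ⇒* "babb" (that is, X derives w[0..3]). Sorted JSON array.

Convert to CNF:
  S -> C T1 | S C | T0 A | T0 T0 | T1 B
  A -> B C | T0 T1 | a
  B -> B C | C T1 | S C | T0 A | T0 T0 | T0 T1 | T1 B | a
  C -> b
  T0 -> b
  T1 -> a

CYK table (by increasing span), restricted to cells inside w[0..3]:
  cell(0,0) b: {C,T0}  orig:{C}
  cell(1,1) a: {A,B,T1}  orig:{A,B}
  cell(2,2) b: {C,T0}  orig:{C}
  cell(3,3) b: {C,T0}  orig:{C}
  cell(0,1) ba: {A,B,S}
  cell(1,2) ab: {A,B}
  cell(2,3) bb: {B,S}
  cell(0,2) bab: {A,B,S}
  cell(1,3) abb: {A,B,S}
  cell(0,3) babb: {A,B,S}

Original NTs in T[0,3] deriving "babb": ["A", "B", "S"]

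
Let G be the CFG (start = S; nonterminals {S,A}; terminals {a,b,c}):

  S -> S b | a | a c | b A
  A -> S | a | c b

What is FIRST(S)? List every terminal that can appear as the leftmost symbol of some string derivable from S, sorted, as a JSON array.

Compute FIRST by fixpoint:
iter 1:
  A via A→a: +{a}
  A via A→c b: +{c}
  S via S→a: +{a}
  S via S→b A: +{b}
  S: {a,b}  A: {a,c}
iter 2:
  A via A→S: +{b}
  S: {a,b}  A: {a,b,c}
iter 3: (stable)
  S: {a,b}  A: {a,b,c}

FIRST(S) = ["a", "b"]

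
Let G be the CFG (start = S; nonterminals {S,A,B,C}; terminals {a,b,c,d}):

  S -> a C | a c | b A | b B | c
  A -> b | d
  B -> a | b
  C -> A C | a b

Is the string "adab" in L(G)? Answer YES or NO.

Convert to CNF:
  S -> T0 C | T0 T2 | T1 A | T1 B | c
  A -> b | d
  B -> a | b
  C -> A C | T0 T1
  T0 -> a
  T1 -> b
  T2 -> c

Fill CYK table bottom-up:
  [0..0]={B,T0}  "a"  orig:{B}
  [1..1]={A}  "d"
  [2..2]={B,T0}  "a"  orig:{B}
  [3..3]={A,B,T1}  "b"  orig:{A,B}
  [0..1]=∅  "ad"
  [1..2]=∅  "da"
  [2..3]={C}  "ab"
  [0..2]=∅  "ada"
  [1..3]={C}  "dab"
  [0..3]={S}  "adab"

S ∈ T[0,3] ⇒ YES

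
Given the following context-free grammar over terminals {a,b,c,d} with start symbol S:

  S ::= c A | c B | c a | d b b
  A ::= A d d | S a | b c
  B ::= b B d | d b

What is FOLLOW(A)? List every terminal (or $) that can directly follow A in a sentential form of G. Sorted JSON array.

FIRST sets, iterate to fixpoint:
pass 1:
  A via A→b c: +{b}
  B via B→b B d: +{b}
  B via B→d b: +{d}
  S via S→c A: +{c}
  S via S→d b b: +{d}
  FIRST(S)={c,d}  FIRST(A)={b}  FIRST(B)={b,d}
pass 2:
  A via A→S a: +{c,d}
  FIRST(S)={c,d}  FIRST(A)={b,c,d}  FIRST(B)={b,d}
pass 3: (no change)
  FIRST(S)={c,d}  FIRST(A)={b,c,d}  FIRST(B)={b,d}

FOLLOW iteration:
FOLLOW(S) := {$}
[1]
  A→A d d: FOLLOW(A) ⊇ FIRST(d) = {d}; new: +{d}
  A→S a: FOLLOW(S) ⊇ FIRST(a) = {a}; new: +{a}
  B→b B d: FOLLOW(B) ⊇ FIRST(d) = {d}; new: +{d}
  S→c A: FOLLOW(A) ⊇ FOLLOW(S) ⊇ {$,a}; new: +{$,a}
  S→c B: FOLLOW(B) ⊇ FOLLOW(S) ⊇ {$,a}; new: +{$,a}
  FOLLOW(S)={$,a}  FOLLOW(A)={$,a,d}  FOLLOW(B)={$,a,d}
[2] — fixpoint
  FOLLOW(S)={$,a}  FOLLOW(A)={$,a,d}  FOLLOW(B)={$,a,d}

FOLLOW(A) = ["$", "a", "d"]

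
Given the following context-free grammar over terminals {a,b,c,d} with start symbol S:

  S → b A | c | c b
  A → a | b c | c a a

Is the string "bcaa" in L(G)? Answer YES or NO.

Convert to CNF:
  S -> T0 A | T1 T0 | c
  A -> T0 T1 | T1 X3 | a
  T0 -> b
  T1 -> c
  T2 -> a
  X3 -> T2 T2

CYK table (by increasing span):
  T[0,0] 'b' = {T0}  orig:{}
  T[1,1] 'c' = {S,T1}  orig:{S}
  T[2,2] 'a' = {A,T2}  orig:{A}
  T[3,3] 'a' = {A,T2}  orig:{A}
  T[0,1] 'bc' = {A}
  T[1,2] 'ca' = ∅
  T[2,3] 'aa' = {X3}  orig:{}
  T[0,2] 'bca' = ∅
  T[1,3] 'caa' = {A}
  T[0,3] 'bcaa' = {S}

S ∈ T[0,3] ⇒ YES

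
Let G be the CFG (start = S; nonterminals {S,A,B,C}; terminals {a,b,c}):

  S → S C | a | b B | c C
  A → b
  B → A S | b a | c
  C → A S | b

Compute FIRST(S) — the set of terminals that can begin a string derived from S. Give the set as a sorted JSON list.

FIRST iteration:
round 1:
  A via A→b: +{b}
  B via B→A S: +{b}
  B via B→c: +{c}
  C via C→A S: +{b}
  S via S→a: +{a}
  S via S→b B: +{b}
  S via S→c C: +{c}
  FIRST[S]={a,b,c}  FIRST[A]={b}  FIRST[B]={b,c}  FIRST[C]={b}
round 2: done
  FIRST[S]={a,b,c}  FIRST[A]={b}  FIRST[B]={b,c}  FIRST[C]={b}

FIRST(S) = ["a", "b", "c"]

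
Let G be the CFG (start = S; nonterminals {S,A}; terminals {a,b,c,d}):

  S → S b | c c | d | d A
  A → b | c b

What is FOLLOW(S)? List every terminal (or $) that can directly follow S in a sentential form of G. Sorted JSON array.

FIRST sets, iterate to fixpoint:
pass 1:
  A via A→b: +{b}
  A via A→c b: +{c}
  S via S→c c: +{c}
  S via S→d: +{d}
  FIRST[S]={c,d}  FIRST[A]={b,c}
pass 2: (stable)
  FIRST[S]={c,d}  FIRST[A]={b,c}

FOLLOW iteration:
initialize: $ ∈ FOLLOW(S)
pass 1:
  S→S b: FOLLOW(S) ⊇ FIRST(b) = {b}; new: +{b}
  S→d A: FOLLOW(A) ⊇ FOLLOW(S) ⊇ {$,b}; new: +{$,b}
  FOLLOW[S]={$,b}  FOLLOW[A]={$,b}
pass 2: done
  FOLLOW[S]={$,b}  FOLLOW[A]={$,b}

FOLLOW(S) = ["$", "b"]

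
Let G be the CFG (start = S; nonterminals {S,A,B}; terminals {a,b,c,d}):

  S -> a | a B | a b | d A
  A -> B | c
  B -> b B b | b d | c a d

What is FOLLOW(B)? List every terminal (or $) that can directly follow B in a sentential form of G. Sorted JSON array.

Compute FIRST by fixpoint:
iter 1:
  A via A→c: +{c}
  B via B→b B b: +{b}
  B via B→c a d: +{c}
  S via S→a: +{a}
  S via S→d A: +{d}
  FIRST[S]={a,d}  FIRST[A]={c}  FIRST[B]={b,c}
iter 2:
  A via A→B: +{b}
  FIRST[S]={a,d}  FIRST[A]={b,c}  FIRST[B]={b,c}
iter 3: — fixpoint
  FIRST[S]={a,d}  FIRST[A]={b,c}  FIRST[B]={b,c}

FOLLOW sets:
initialize: $ ∈ FOLLOW(S)
[1]
  B→b B b: FOLLOW(B) ⊇ FIRST(b) = {b}; new: +{b}
  S→a B: FOLLOW(B) ⊇ FOLLOW(S) ⊇ {$}; new: +{$}
  S→d A: FOLLOW(A) ⊇ FOLLOW(S) ⊇ {$}; new: +{$}
  FOLLOW(S)={$}  FOLLOW(A)={$}  FOLLOW(B)={$,b}
[2] (stable)
  FOLLOW(S)={$}  FOLLOW(A)={$}  FOLLOW(B)={$,b}

FOLLOW(B) = ["$", "b"]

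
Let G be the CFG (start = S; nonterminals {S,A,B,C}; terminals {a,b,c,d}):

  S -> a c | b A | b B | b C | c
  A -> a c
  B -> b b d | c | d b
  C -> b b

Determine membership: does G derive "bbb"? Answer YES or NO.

Convert to CNF:
  S -> T0 T1 | T2 A | T2 B | T2 C | c
  A -> T0 T1
  B -> T2 X4 | T3 T2 | c
  C -> T2 T2
  T0 -> a
  T1 -> c
  T2 -> b
  T3 -> d
  X4 -> T2 T3

Fill CYK table bottom-up:
  cell(0,0) b: {T2}  orig:{}
  cell(1,1) b: {T2}  orig:{}
  cell(2,2) b: {T2}  orig:{}
  cell(0,1) bb: {C}
  cell(1,2) bb: {C}
  cell(0,2) bbb: {S}

S ∈ T[0,2] ⇒ YES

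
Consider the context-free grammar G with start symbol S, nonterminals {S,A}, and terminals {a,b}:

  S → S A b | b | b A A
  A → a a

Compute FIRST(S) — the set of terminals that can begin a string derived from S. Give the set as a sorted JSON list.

FIRST iteration:
[1]
  A via A→a a: +{a}
  S via S→b: +{b}
  S: {b}  A: {a}
[2] (stable)
  S: {b}  A: {a}

FIRST(S) = ["b"]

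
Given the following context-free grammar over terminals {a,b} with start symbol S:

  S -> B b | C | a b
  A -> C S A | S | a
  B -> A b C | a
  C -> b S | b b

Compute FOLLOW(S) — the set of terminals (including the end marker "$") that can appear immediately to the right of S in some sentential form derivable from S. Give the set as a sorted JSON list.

FIRST iteration:
[1]
  A via A→a: +{a}
  B via B→A b C: +{a}
  C via C→b S: +{b}
  S via S→B b: +{a}
  S via S→C: +{b}
  FIRST[S]={a,b}  FIRST[A]={a}  FIRST[B]={a}  FIRST[C]={b}
[2]
  A via A→C S A: +{b}
  B via B→A b C: +{b}
  FIRST[S]={a,b}  FIRST[A]={a,b}  FIRST[B]={a,b}  FIRST[C]={b}
[3] — fixpoint
  FIRST[S]={a,b}  FIRST[A]={a,b}  FIRST[B]={a,b}  FIRST[C]={b}

Compute FOLLOW by fixpoint:
seed FOLLOW(S) with $
pass 1:
  A→C S A: FOLLOW(C) ⊇ FIRST(S) = {a,b}; new: +{a,b}
  A→C S A: FOLLOW(S) ⊇ FIRST(A) = {a,b}; new: +{a,b}
  B→A b C: FOLLOW(A) ⊇ FIRST(b) = {b}; new: +{b}
  S→B b: FOLLOW(B) ⊇ FIRST(b) = {b}; new: +{b}
  S→C: FOLLOW(C) ⊇ FOLLOW(S) ⊇ {$,a,b}; new: +{$}
  S: {$,a,b}  A: {b}  B: {b}  C: {$,a,b}
pass 2: — fixpoint
  S: {$,a,b}  A: {b}  B: {b}  C: {$,a,b}

FOLLOW(S) = ["$", "a", "b"]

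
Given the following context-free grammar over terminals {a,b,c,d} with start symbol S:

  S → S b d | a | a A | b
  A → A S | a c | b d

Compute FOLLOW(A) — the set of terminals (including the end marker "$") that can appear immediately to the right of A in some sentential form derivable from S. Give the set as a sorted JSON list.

FIRST sets, iterate to fixpoint:
pass 1:
  A via A→a c: +{a}
  A via A→b d: +{b}
  S via S→a: +{a}
  S via S→b: +{b}
  S: {a,b}  A: {a,b}
pass 2: done
  S: {a,b}  A: {a,b}

Compute FOLLOW by fixpoint:
seed FOLLOW(S) with $
iter 1:
  A→A S: FOLLOW(A) ⊇ FIRST(S) = {a,b}; new: +{a,b}
  A→A S: FOLLOW(S) ⊇ FOLLOW(A) ⊇ {a,b}; new: +{a,b}
  S→a A: FOLLOW(A) ⊇ FOLLOW(S) ⊇ {$,a,b}; new: +{$}
  FOLLOW(S)={$,a,b}  FOLLOW(A)={$,a,b}
iter 2: done
  FOLLOW(S)={$,a,b}  FOLLOW(A)={$,a,b}

FOLLOW(A) = ["$", "a", "b"]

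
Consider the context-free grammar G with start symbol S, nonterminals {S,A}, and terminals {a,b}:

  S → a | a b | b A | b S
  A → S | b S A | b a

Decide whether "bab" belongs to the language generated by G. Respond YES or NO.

Convert to CNF:
  S -> T0 T1 | T1 A | T1 S | a
  A -> T0 T1 | T1 A | T1 S | T1 T0 | T1 X2 | a
  T0 -> a
  T1 -> b
  X2 -> S A

CYK fill:
  [0..0]={T1}  "b"  orig:{}
  [1..1]={A,S,T0}  "a"  orig:{A,S}
  [2..2]={T1}  "b"  orig:{}
  [0..1]={A,S}  "ba"
  [1..2]={A,S}  "ab"
  [0..2]={A,S}  "bab"

S ∈ T[0,2] ⇒ YES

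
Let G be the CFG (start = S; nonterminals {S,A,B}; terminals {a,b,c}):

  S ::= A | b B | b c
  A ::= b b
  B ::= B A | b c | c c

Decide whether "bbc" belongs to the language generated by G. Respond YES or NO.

CNF form of G:
  S -> T0 B | T0 T0 | T0 T1
  A -> T0 T0
  B -> B A | T0 T1 | T1 T1
  T0 -> b
  T1 -> c

Fill CYK table bottom-up:
  cell(0,0) b: {T0}  orig:{}
  cell(1,1) b: {T0}  orig:{}
  cell(2,2) c: {T1}  orig:{}
  cell(0,1) bb: {A,S}
  cell(1,2) bc: {B,S}
  cell(0,2) bbc: {S}

S ∈ T[0,2] ⇒ YES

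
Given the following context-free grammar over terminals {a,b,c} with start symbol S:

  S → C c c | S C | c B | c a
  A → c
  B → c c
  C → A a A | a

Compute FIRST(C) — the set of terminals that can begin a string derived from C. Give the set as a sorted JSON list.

FIRST sets, iterate to fixpoint:
round 1:
  A via A→c: +{c}
  B via B→c c: +{c}
  C via C→A a A: +{c}
  C via C→a: +{a}
  S via S→C c c: +{a,c}
  FIRST[S]={a,c}  FIRST[A]={c}  FIRST[B]={c}  FIRST[C]={a,c}
round 2: done
  FIRST[S]={a,c}  FIRST[A]={c}  FIRST[B]={c}  FIRST[C]={a,c}

FIRST(C) = ["a", "c"]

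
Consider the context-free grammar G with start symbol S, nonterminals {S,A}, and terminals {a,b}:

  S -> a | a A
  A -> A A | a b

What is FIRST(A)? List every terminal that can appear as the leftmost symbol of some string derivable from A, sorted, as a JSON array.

FIRST sets, iterate to fixpoint:
pass 1:
  A via A→a b: +{a}
  S via S→a: +{a}
  FIRST[S]={a}  FIRST[A]={a}
pass 2: done
  FIRST[S]={a}  FIRST[A]={a}

FIRST(A) = ["a"]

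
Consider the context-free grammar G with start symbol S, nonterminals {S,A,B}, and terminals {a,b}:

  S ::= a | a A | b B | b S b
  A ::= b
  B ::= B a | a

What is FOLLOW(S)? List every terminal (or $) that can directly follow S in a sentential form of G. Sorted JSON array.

FIRST iteration:
iter 1:
  A via A→b: +{b}
  B via B→a: +{a}
  S via S→a: +{a}
  S via S→b B: +{b}
  S: {a,b}  A: {b}  B: {a}
iter 2: — fixpoint
  S: {a,b}  A: {b}  B: {a}

FOLLOW iteration:
FOLLOW(S) := {$}
iter 1:
  B→B a: FOLLOW(B) ⊇ FIRST(a) = {a}; new: +{a}
  S→a A: FOLLOW(A) ⊇ FOLLOW(S) ⊇ {$}; new: +{$}
  S→b B: FOLLOW(B) ⊇ FOLLOW(S) ⊇ {$}; new: +{$}
  S→b S b: FOLLOW(S) ⊇ FIRST(b) = {b}; new: +{b}
  S: {$,b}  A: {$}  B: {$,a}
iter 2:
  S→a A: FOLLOW(A) ⊇ FOLLOW(S) ⊇ {$,b}; new: +{b}
  S→b B: FOLLOW(B) ⊇ FOLLOW(S) ⊇ {$,b}; new: +{b}
  S: {$,b}  A: {$,b}  B: {$,a,b}
iter 3: (no change)
  S: {$,b}  A: {$,b}  B: {$,a,b}

FOLLOW(S) = ["$", "b"]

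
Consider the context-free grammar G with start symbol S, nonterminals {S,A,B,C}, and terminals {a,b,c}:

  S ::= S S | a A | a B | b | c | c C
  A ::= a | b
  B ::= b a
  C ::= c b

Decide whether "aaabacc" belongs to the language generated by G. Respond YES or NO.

CNF form of G:
  S -> S S | T1 A | T1 B | T2 C | b | c
  A -> a | b
  B -> T0 T1
  C -> T2 T0
  T0 -> b
  T1 -> a
  T2 -> c

Fill CYK table bottom-up:
  T[0,0] 'a' = {A,T1}  orig:{A}
  T[1,1] 'a' = {A,T1}  orig:{A}
  T[2,2] 'a' = {A,T1}  orig:{A}
  T[3,3] 'b' = {A,S,T0}  orig:{A,S}
  T[4,4] 'a' = {A,T1}  orig:{A}
  T[5,5] 'c' = {S,T2}  orig:{S}
  T[6,6] 'c' = {S,T2}  orig:{S}
  T[0,1] 'aa' = {S}
  T[1,2] 'aa' = {S}
  T[2,3] 'ab' = {S}
  T[3,4] 'ba' = {B}
  T[4,5] 'ac' = ∅
  T[5,6] 'cc' = {S}
  T[0,2] 'aaa' = ∅
  T[1,3] 'aab' = {S}
  T[2,4] 'aba' = {S}
  T[3,5] 'bac' = ∅
  T[4,6] 'acc' = ∅
  T[0,3] 'aaab' = {S}
  T[1,4] 'aaba' = ∅
  T[2,5] 'abac' = {S}
  T[3,6] 'bacc' = ∅
  T[0,4] 'aaaba' = {S}
  T[1,5] 'aabac' = ∅
  T[2,6] 'abacc' = {S}
  T[0,5] 'aaabac' = {S}
  T[1,6] 'aabacc' = ∅
  T[0,6] 'aaabacc' = {S}

S ∈ T[0,6] ⇒ YES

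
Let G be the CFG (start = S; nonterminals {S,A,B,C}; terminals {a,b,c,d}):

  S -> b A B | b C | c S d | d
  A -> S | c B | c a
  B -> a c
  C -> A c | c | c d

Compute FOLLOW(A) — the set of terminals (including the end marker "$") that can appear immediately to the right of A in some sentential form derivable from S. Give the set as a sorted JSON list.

Compute FIRST by fixpoint:
pass 1:
  A via A→c B: +{c}
  B via B→a c: +{a}
  C via C→A c: +{c}
  S via S→b A B: +{b}
  S via S→c S d: +{c}
  S via S→d: +{d}
  S: {b,c,d}  A: {c}  B: {a}  C: {c}
pass 2:
  A via A→S: +{b,d}
  C via C→A c: +{b,d}
  S: {b,c,d}  A: {b,c,d}  B: {a}  C: {b,c,d}
pass 3: done
  S: {b,c,d}  A: {b,c,d}  B: {a}  C: {b,c,d}

FOLLOW iteration:
initialize: $ ∈ FOLLOW(S)
pass 1:
  C→A c: FOLLOW(A) ⊇ FIRST(c) = {c}; new: +{c}
  S→b A B: FOLLOW(A) ⊇ FIRST(B) = {a}; new: +{a}
  S→b A B: FOLLOW(B) ⊇ FOLLOW(S) ⊇ {$}; new: +{$}
  S→b C: FOLLOW(C) ⊇ FOLLOW(S) ⊇ {$}; new: +{$}
  S→c S d: FOLLOW(S) ⊇ FIRST(d) = {d}; new: +{d}
  FOLLOW[S]={$,d}  FOLLOW[A]={a,c}  FOLLOW[B]={$}  FOLLOW[C]={$}
pass 2:
  A→S: FOLLOW(S) ⊇ FOLLOW(A) ⊇ {a,c}; new: +{a,c}
  A→c B: FOLLOW(B) ⊇ FOLLOW(A) ⊇ {a,c}; new: +{a,c}
  S→b A B: FOLLOW(B) ⊇ FOLLOW(S) ⊇ {$,a,c,d}; new: +{d}
  S→b C: FOLLOW(C) ⊇ FOLLOW(S) ⊇ {$,a,c,d}; new: +{a,c,d}
  FOLLOW[S]={$,a,c,d}  FOLLOW[A]={a,c}  FOLLOW[B]={$,a,c,d}  FOLLOW[C]={$,a,c,d}
pass 3: done
  FOLLOW[S]={$,a,c,d}  FOLLOW[A]={a,c}  FOLLOW[B]={$,a,c,d}  FOLLOW[C]={$,a,c,d}

FOLLOW(A) = ["a", "c"]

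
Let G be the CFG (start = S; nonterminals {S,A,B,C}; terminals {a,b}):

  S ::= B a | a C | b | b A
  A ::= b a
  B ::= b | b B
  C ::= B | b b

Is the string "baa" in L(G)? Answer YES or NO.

Convert to CNF:
  S -> B T1 | T0 A | T1 C | b
  A -> T0 T1
  B -> T0 B | b
  C -> T0 B | T0 T0 | b
  T0 -> b
  T1 -> a

Fill CYK table bottom-up:
  [0..0]={B,C,S,T0}  "b"  orig:{B,C,S}
  [1..1]={T1}  "a"  orig:{}
  [2..2]={T1}  "a"  orig:{}
  [0..1]={A,S}  "ba"
  [1..2]=∅  "aa"
  [0..2]=∅  "baa"

S ∉ T[0,2] ⇒ NO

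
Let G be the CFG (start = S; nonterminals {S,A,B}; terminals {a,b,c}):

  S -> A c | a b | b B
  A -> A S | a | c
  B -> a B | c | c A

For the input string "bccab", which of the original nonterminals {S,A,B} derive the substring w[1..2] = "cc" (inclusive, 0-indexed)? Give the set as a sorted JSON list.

Convert to CNF:
  S -> A T1 | T0 T2 | T2 B
  A -> A S | a | c
  B -> T0 B | T1 A | c
  T0 -> a
  T1 -> c
  T2 -> b

CYK fill (cells [i..j] with 1 ≤ i ≤ j ≤ 2 only):
  cell(1,1) c: {A,B,T1}  orig:{A,B}
  cell(2,2) c: {A,B,T1}  orig:{A,B}
  cell(1,2) cc: {B,S}

Original NTs in T[1,2] deriving "cc": ["B", "S"]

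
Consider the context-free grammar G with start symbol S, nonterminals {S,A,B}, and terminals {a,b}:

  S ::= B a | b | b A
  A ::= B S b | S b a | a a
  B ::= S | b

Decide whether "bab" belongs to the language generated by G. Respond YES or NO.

Convert to CNF:
  S -> B T1 | T0 A | b
  A -> B X2 | S X3 | T1 T1
  B -> B T1 | T0 A | b
  T0 -> b
  T1 -> a
  X2 -> S T0
  X3 -> T0 T1

Fill CYK table bottom-up:
  [0..0]={B,S,T0}  "b"  orig:{B,S}
  [1..1]={T1}  "a"  orig:{}
  [2..2]={B,S,T0}  "b"  orig:{B,S}
  [0..1]={B,S,X3}  "ba"  orig:{B,S}
  [1..2]=∅  "ab"
  [0..2]={X2}  "bab"  orig:{}

S ∉ T[0,2] ⇒ NO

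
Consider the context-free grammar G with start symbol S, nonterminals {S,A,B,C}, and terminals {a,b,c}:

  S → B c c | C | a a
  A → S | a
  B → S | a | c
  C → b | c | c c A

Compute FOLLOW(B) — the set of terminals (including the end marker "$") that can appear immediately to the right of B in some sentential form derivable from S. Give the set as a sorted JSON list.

FIRST sets, iterate to fixpoint:
[1]
  A via A→a: +{a}
  B via B→a: +{a}
  B via B→c: +{c}
  C via C→b: +{b}
  C via C→c: +{c}
  S via S→B c c: +{a,c}
  S via S→C: +{b}
  FIRST[S]={a,b,c}  FIRST[A]={a}  FIRST[B]={a,c}  FIRST[C]={b,c}
[2]
  A via A→S: +{b,c}
  B via B→S: +{b}
  FIRST[S]={a,b,c}  FIRST[A]={a,b,c}  FIRST[B]={a,b,c}  FIRST[C]={b,c}
[3] (stable)
  FIRST[S]={a,b,c}  FIRST[A]={a,b,c}  FIRST[B]={a,b,c}  FIRST[C]={b,c}

FOLLOW sets:
initialize: $ ∈ FOLLOW(S)
round 1:
  S→B c c: FOLLOW(B) ⊇ FIRST(c) = {c}; new: +{c}
  S→C: FOLLOW(C) ⊇ FOLLOW(S) ⊇ {$}; new: +{$}
  S: {$}  A: {}  B: {c}  C: {$}
round 2:
  B→S: FOLLOW(S) ⊇ FOLLOW(B) ⊇ {c}; new: +{c}
  C→c c A: FOLLOW(A) ⊇ FOLLOW(C) ⊇ {$}; new: +{$}
  S→C: FOLLOW(C) ⊇ FOLLOW(S) ⊇ {$,c}; new: +{c}
  S: {$,c}  A: {$}  B: {c}  C: {$,c}
round 3:
  C→c c A: FOLLOW(A) ⊇ FOLLOW(C) ⊇ {$,c}; new: +{c}
  S: {$,c}  A: {$,c}  B: {c}  C: {$,c}
round 4: done
  S: {$,c}  A: {$,c}  B: {c}  C: {$,c}

FOLLOW(B) = ["c"]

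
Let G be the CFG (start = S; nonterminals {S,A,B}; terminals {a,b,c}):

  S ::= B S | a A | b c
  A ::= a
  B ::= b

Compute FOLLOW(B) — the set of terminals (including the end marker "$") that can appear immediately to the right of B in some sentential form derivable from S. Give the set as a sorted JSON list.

Compute FIRST by fixpoint:
round 1:
  A via A→a: +{a}
  B via B→b: +{b}
  S via S→B S: +{b}
  S via S→a A: +{a}
  S: {a,b}  A: {a}  B: {b}
round 2: (no change)
  S: {a,b}  A: {a}  B: {b}

FOLLOW sets:
FOLLOW(S) := {$}
[1]
  S→B S: FOLLOW(B) ⊇ FIRST(S) = {a,b}; new: +{a,b}
  S→a A: FOLLOW(A) ⊇ FOLLOW(S) ⊇ {$}; new: +{$}
  S: {$}  A: {$}  B: {a,b}
[2] done
  S: {$}  A: {$}  B: {a,b}

FOLLOW(B) = ["a", "b"]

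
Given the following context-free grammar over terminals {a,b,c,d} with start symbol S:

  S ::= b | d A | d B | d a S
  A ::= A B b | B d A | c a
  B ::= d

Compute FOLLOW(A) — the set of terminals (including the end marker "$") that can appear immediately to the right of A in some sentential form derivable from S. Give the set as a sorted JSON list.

FIRST iteration:
round 1:
  A via A→c a: +{c}
  B via B→d: +{d}
  S via S→b: +{b}
  S via S→d A: +{d}
  S: {b,d}  A: {c}  B: {d}
round 2:
  A via A→B d A: +{d}
  S: {b,d}  A: {c,d}  B: {d}
round 3: done
  S: {b,d}  A: {c,d}  B: {d}

FOLLOW sets:
FOLLOW(S) := {$}
iter 1:
  A→A B b: FOLLOW(A) ⊇ FIRST(B) = {d}; new: +{d}
  A→A B b: FOLLOW(B) ⊇ FIRST(b) = {b}; new: +{b}
  A→B d A: FOLLOW(B) ⊇ FIRST(d) = {d}; new: +{d}
  S→d A: FOLLOW(A) ⊇ FOLLOW(S) ⊇ {$}; new: +{$}
  S→d B: FOLLOW(B) ⊇ FOLLOW(S) ⊇ {$}; new: +{$}
  FOLLOW[S]={$}  FOLLOW[A]={$,d}  FOLLOW[B]={$,b,d}
iter 2: — fixpoint
  FOLLOW[S]={$}  FOLLOW[A]={$,d}  FOLLOW[B]={$,b,d}

FOLLOW(A) = ["$", "d"]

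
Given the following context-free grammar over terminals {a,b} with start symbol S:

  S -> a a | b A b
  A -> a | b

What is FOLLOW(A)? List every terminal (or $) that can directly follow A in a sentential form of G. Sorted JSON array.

FIRST sets, iterate to fixpoint:
round 1:
  A via A→a: +{a}
  A via A→b: +{b}
  S via S→a a: +{a}
  S via S→b A b: +{b}
  FIRST[S]={a,b}  FIRST[A]={a,b}
round 2: — fixpoint
  FIRST[S]={a,b}  FIRST[A]={a,b}

FOLLOW iteration:
seed FOLLOW(S) with $
[1]
  S→b A b: FOLLOW(A) ⊇ FIRST(b) = {b}; new: +{b}
  FOLLOW(S)={$}  FOLLOW(A)={b}
[2] (no change)
  FOLLOW(S)={$}  FOLLOW(A)={b}

FOLLOW(A) = ["b"]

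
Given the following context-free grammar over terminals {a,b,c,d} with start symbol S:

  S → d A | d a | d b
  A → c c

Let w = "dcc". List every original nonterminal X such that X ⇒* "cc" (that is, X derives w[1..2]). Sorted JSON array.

CNF form of G:
  S -> T1 A | T1 T2 | T1 T3
  A -> T0 T0
  T0 -> c
  T1 -> d
  T2 -> a
  T3 -> b

CYK table (by increasing span) (cells [i..j] with 1 ≤ i ≤ j ≤ 2 only):
  T[1,1] 'c' = {T0}  orig:{}
  T[2,2] 'c' = {T0}  orig:{}
  T[1,2] 'cc' = {A}

Original NTs in T[1,2] deriving "cc": ["A"]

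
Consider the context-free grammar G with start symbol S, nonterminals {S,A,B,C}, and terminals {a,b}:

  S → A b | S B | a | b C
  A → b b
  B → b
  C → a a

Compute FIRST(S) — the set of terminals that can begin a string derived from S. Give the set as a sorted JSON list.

Compute FIRST by fixpoint:
iter 1:
  A via A→b b: +{b}
  B via B→b: +{b}
  C via C→a a: +{a}
  S via S→A b: +{b}
  S via S→a: +{a}
  S: {a,b}  A: {b}  B: {b}  C: {a}
iter 2: (no change)
  S: {a,b}  A: {b}  B: {b}  C: {a}

FIRST(S) = ["a", "b"]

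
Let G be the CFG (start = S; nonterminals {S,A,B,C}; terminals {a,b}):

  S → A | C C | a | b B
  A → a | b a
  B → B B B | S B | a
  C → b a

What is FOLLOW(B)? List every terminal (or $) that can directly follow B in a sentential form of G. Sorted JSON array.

FIRST sets, iterate to fixpoint:
pass 1:
  A via A→a: +{a}
  A via A→b a: +{b}
  B via B→a: +{a}
  C via C→b a: +{b}
  S via S→A: +{a,b}
  S: {a,b}  A: {a,b}  B: {a}  C: {b}
pass 2:
  B via B→S B: +{b}
  S: {a,b}  A: {a,b}  B: {a,b}  C: {b}
pass 3: done
  S: {a,b}  A: {a,b}  B: {a,b}  C: {b}

Compute FOLLOW by fixpoint:
initialize: $ ∈ FOLLOW(S)
round 1:
  B→B B B: FOLLOW(B) ⊇ FIRST(B) = {a,b}; new: +{a,b}
  B→S B: FOLLOW(S) ⊇ FIRST(B) = {a,b}; new: +{a,b}
  S→A: FOLLOW(A) ⊇ FOLLOW(S) ⊇ {$,a,b}; new: +{$,a,b}
  S→C C: FOLLOW(C) ⊇ FIRST(C) = {b}; new: +{b}
  S→C C: FOLLOW(C) ⊇ FOLLOW(S) ⊇ {$,a,b}; new: +{$,a}
  S→b B: FOLLOW(B) ⊇ FOLLOW(S) ⊇ {$,a,b}; new: +{$}
  FOLLOW[S]={$,a,b}  FOLLOW[A]={$,a,b}  FOLLOW[B]={$,a,b}  FOLLOW[C]={$,a,b}
round 2: (stable)
  FOLLOW[S]={$,a,b}  FOLLOW[A]={$,a,b}  FOLLOW[B]={$,a,b}  FOLLOW[C]={$,a,b}

FOLLOW(B) = ["$", "a", "b"]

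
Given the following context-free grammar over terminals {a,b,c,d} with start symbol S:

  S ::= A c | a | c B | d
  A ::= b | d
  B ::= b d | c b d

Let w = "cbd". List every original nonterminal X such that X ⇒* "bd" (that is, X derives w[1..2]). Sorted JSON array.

CNF form of G:
  S -> A T2 | T2 B | a | d
  A -> b | d
  B -> T0 T1 | T2 X3
  T0 -> b
  T1 -> d
  T2 -> c
  X3 -> T0 T1

CYK fill — only the sub-triangle for w[1..2]:
  cell(1,1) b: {A,T0}  orig:{A}
  cell(2,2) d: {A,S,T1}  orig:{A,S}
  cell(1,2) bd: {B,X3}  orig:{B}

Original NTs in T[1,2] deriving "bd": ["B"]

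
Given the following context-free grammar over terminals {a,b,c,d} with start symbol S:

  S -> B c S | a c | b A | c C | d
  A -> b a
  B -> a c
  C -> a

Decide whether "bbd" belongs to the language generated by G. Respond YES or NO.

CNF form of G:
  S -> B X3 | T0 A | T1 T2 | T2 C | d
  A -> T0 T1
  B -> T1 T2
  C -> a
  T0 -> b
  T1 -> a
  T2 -> c
  X3 -> T2 S

CYK fill:
  T[0,0] 'b' = {T0}  orig:{}
  T[1,1] 'b' = {T0}  orig:{}
  T[2,2] 'd' = {S}
  T[0,1] 'bb' = ∅
  T[1,2] 'bd' = ∅
  T[0,2] 'bbd' = ∅

S ∉ T[0,2] ⇒ NO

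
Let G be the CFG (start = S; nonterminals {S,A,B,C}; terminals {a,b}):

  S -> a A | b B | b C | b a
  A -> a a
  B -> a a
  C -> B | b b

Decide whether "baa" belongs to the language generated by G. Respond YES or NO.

Convert to CNF:
  S -> T0 A | T1 B | T1 C | T1 T0
  A -> T0 T0
  B -> T0 T0
  C -> T0 T0 | T1 T1
  T0 -> a
  T1 -> b

CYK fill:
  T[0,0] 'b' = {T1}  orig:{}
  T[1,1] 'a' = {T0}  orig:{}
  T[2,2] 'a' = {T0}  orig:{}
  T[0,1] 'ba' = {S}
  T[1,2] 'aa' = {A,B,C}
  T[0,2] 'baa' = {S}

S ∈ T[0,2] ⇒ YES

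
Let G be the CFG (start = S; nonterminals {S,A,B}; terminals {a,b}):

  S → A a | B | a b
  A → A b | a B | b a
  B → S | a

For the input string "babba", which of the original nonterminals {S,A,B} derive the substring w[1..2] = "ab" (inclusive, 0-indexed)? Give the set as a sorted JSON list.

CNF form of G:
  S -> A T1 | T1 T0 | a
  A -> A T0 | T0 T1 | T1 B
  B -> A T1 | T1 T0 | a
  T0 -> b
  T1 -> a

CYK fill — only the sub-triangle for w[1..2]:
  [1..1]={B,S,T1}  "a"  orig:{B,S}
  [2..2]={T0}  "b"  orig:{}
  [1..2]={B,S}  "ab"

Original NTs in T[1,2] deriving "ab": ["B", "S"]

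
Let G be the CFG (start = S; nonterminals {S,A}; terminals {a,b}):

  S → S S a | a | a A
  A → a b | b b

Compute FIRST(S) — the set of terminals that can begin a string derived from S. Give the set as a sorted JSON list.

FIRST iteration:
pass 1:
  A via A→a b: +{a}
  A via A→b b: +{b}
  S via S→a: +{a}
  FIRST[S]={a}  FIRST[A]={a,b}
pass 2: (stable)
  FIRST[S]={a}  FIRST[A]={a,b}

FIRST(S) = ["a"]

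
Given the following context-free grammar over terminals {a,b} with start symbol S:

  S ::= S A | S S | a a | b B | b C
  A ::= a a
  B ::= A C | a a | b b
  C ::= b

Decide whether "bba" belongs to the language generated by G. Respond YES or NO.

CNF form of G:
  S -> S A | S S | T0 T0 | T1 B | T1 C
  A -> T0 T0
  B -> A C | T0 T0 | T1 T1
  C -> b
  T0 -> a
  T1 -> b

CYK table (by increasing span):
  cell(0,0) b: {C,T1}  orig:{C}
  cell(1,1) b: {C,T1}  orig:{C}
  cell(2,2) a: {T0}  orig:{}
  cell(0,1) bb: {B,S}
  cell(1,2) ba: ∅
  cell(0,2) bba: ∅

S ∉ T[0,2] ⇒ NO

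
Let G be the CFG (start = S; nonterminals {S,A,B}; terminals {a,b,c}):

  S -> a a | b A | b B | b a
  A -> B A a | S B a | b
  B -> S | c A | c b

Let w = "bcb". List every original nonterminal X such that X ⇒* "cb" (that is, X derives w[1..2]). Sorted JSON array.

CNF form of G:
  S -> T0 T0 | T1 A | T1 B | T1 T0
  A -> B X3 | S X4 | b
  B -> T0 T0 | T1 A | T1 B | T1 T0 | T2 A | T2 T1
  T0 -> a
  T1 -> b
  T2 -> c
  X3 -> A T0
  X4 -> B T0

CYK table (by increasing span) — only the sub-triangle for w[1..2]:
  T[1,1] 'c' = {T2}  orig:{}
  T[2,2] 'b' = {A,T1}  orig:{A}
  T[1,2] 'cb' = {B}

Original NTs in T[1,2] deriving "cb": ["B"]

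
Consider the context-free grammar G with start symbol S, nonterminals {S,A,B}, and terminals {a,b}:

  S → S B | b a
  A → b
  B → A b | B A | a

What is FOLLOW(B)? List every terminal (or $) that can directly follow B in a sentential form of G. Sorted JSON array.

Compute FIRST by fixpoint:
[1]
  A via A→b: +{b}
  B via B→A b: +{b}
  B via B→a: +{a}
  S via S→b a: +{b}
  FIRST[S]={b}  FIRST[A]={b}  FIRST[B]={a,b}
[2] (stable)
  FIRST[S]={b}  FIRST[A]={b}  FIRST[B]={a,b}

FOLLOW sets:
FOLLOW(S) := {$}
round 1:
  B→A b: FOLLOW(A) ⊇ FIRST(b) = {b}; new: +{b}
  B→B A: FOLLOW(B) ⊇ FIRST(A) = {b}; new: +{b}
  S→S B: FOLLOW(S) ⊇ FIRST(B) = {a,b}; new: +{a,b}
  S→S B: FOLLOW(B) ⊇ FOLLOW(S) ⊇ {$,a,b}; new: +{$,a}
  FOLLOW[S]={$,a,b}  FOLLOW[A]={b}  FOLLOW[B]={$,a,b}
round 2:
  B→B A: FOLLOW(A) ⊇ FOLLOW(B) ⊇ {$,a,b}; new: +{$,a}
  FOLLOW[S]={$,a,b}  FOLLOW[A]={$,a,b}  FOLLOW[B]={$,a,b}
round 3: — fixpoint
  FOLLOW[S]={$,a,b}  FOLLOW[A]={$,a,b}  FOLLOW[B]={$,a,b}

FOLLOW(B) = ["$", "a", "b"]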